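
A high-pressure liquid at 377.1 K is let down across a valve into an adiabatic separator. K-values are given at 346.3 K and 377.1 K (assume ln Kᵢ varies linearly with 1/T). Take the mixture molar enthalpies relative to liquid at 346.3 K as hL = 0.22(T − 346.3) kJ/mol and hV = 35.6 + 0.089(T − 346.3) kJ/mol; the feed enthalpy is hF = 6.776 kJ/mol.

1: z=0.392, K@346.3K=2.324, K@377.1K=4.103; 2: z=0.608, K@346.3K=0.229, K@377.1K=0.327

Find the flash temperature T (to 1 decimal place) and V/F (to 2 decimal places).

T = 352.9 K, V/F = 0.15

Adiabatic flash: solve Rachford–Rice at each trial T, then check hF = ψ·hV(T) + (1−ψ)·hL(T).
  T = 346.3 K: K = (2.324, 0.229), RR gives ψ = 0.049, H_out = 1.752 kJ/mol
  T = 377.1 K: K = (4.103, 0.327), RR gives ψ = 0.387, H_out = 18.977 kJ/mol
  T = 361.7 K: K = (3.126, 0.276), RR gives ψ = 0.255, H_out = 11.958 kJ/mol
  T = 354.0 K: K = (2.704, 0.252), RR gives ψ = 0.167, H_out = 7.473 kJ/mol
  T = 350.1 K: K = (2.506, 0.240), RR gives ψ = 0.112, H_out = 4.776 kJ/mol
  T = 352.1 K: K = (2.606, 0.246), RR gives ψ = 0.141, H_out = 6.203 kJ/mol
  T = 353.1 K: K = (2.657, 0.249), RR gives ψ = 0.155, H_out = 6.881 kJ/mol
Linear interpolation between T = 352.1 (H_out = 6.203) and T = 353.1 (H_out = 6.881) on hF = 6.776 gives T ≈ 352.9 K, at which ψ = 0.15.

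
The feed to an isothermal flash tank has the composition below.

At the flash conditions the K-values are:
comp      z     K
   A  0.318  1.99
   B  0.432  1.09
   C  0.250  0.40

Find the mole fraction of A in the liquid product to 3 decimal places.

x_A = 0.199

Material balance + equilibrium reduce to Σ zᵢ(Kᵢ−1)/(1+ψ(Kᵢ−1)) = 0.
Feasibility: ΣzᵢKᵢ = 1.204, Σzᵢ/Kᵢ = 1.181 — both > 1, two phases present.
Newton–Raphson from ψ = 0.5:
  ψ = 0.500: g = 0.0335, g' = -0.326 → ψ = 0.603
  ψ = 0.603: g = -0.0009, g' = -0.346 → ψ = 0.600
Converged at ψ = 0.600.
Compositions from xᵢ = zᵢ/(1+ψ(Kᵢ−1)), yᵢ = Kᵢxᵢ:
  A: x = 0.199, y = 0.397
  B: x = 0.410, y = 0.447
  C: x = 0.391, y = 0.156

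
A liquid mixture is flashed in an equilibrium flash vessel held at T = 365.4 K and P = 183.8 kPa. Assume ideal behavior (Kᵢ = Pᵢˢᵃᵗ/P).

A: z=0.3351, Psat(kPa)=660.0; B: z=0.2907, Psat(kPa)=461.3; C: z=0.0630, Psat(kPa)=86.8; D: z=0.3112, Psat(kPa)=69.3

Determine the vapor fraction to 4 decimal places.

Raoult's law: Kᵢ = Pᵢˢᵃᵗ/P = Pᵢˢᵃᵗ/183.8.
  K_A = 660.0/183.8 = 3.590860, K_B = 461.3/183.8 = 2.509793, K_C = 86.8/183.8 = 0.472252, K_D = 69.3/183.8 = 0.377040
Material balance + equilibrium reduce to Σ zᵢ(Kᵢ−1)/(1+ψ(Kᵢ−1)) = 0.
Feasibility: ΣzᵢKᵢ = 2.0800, Σzᵢ/Kᵢ = 1.1679 — both > 1, two phases present.
Newton iteration, ψ⁰ = 0.67:
  ψ = 0.6700: g = 0.15134, g' = -0.8621 → ψ = 0.8456
  ψ = 0.8456: g = -0.00480, g' = -0.9452 → ψ = 0.8405
Converged at ψ = 0.8405.

ψ = 0.8405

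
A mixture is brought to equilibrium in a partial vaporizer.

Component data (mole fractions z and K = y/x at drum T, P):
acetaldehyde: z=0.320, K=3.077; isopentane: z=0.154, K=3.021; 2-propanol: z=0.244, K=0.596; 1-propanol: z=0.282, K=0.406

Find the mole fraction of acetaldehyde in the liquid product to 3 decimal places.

Rachford–Rice: g(V/F) = Σ zᵢ(Kᵢ−1)/(1+V/F(Kᵢ−1)) = 0.
g(0) = ΣzᵢKᵢ − 1 = 0.710 and g(1) = 1 − Σzᵢ/Kᵢ = -0.259, so a root lies in (0, 1).
Iterate (Newton) starting at V/F = 0.7:
  V/F = 0.700: g = -0.0244, g' = -0.706 → V/F = 0.665
Converged at V/F = 0.665.
Compositions from xᵢ = zᵢ/(1+V/F(Kᵢ−1)), yᵢ = Kᵢxᵢ:
  acetaldehyde: x = 0.134, y = 0.413
  isopentane: x = 0.066, y = 0.198
  2-propanol: x = 0.334, y = 0.199
  1-propanol: x = 0.466, y = 0.189

x_acetaldehyde = 0.134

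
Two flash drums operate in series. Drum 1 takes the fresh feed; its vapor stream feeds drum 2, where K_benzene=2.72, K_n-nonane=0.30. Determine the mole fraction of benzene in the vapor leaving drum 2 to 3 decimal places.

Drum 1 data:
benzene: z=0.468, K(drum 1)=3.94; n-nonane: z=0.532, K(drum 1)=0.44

Drum 1:
Let ψ₁ = V/F and solve Σ zᵢ(Kᵢ−1)/(1+ψ₁(Kᵢ−1)) = 0.
Check two-phase: ΣzᵢKᵢ = 2.078 > 1 and Σzᵢ/Kᵢ = 1.328 > 1, so g(0) = 1.078 > 0 and g(1) = -0.328 < 0.
Newton–Raphson from ψ₁ = 0.5:
  ψ₁ = 0.500: g = 0.1433, g' = -0.985 → ψ₁ = 0.645
  ψ₁ = 0.645: g = 0.0083, g' = -0.891 → ψ₁ = 0.655
Converged at ψ₁ = 0.655.
Drum-1 compositions:
  benzene: x = 0.160, y = 0.630
  n-nonane: x = 0.840, y = 0.370
Drum-2 feed = drum-1 vapor: z₂ = (0.6304, 0.3696).
Drum 2:
Let ψ₂ = V/F and solve Σ zᵢ(Kᵢ−1)/(1+ψ₂(Kᵢ−1)) = 0.
g(0) = ΣzᵢKᵢ − 1 = 0.826 and g(1) = 1 − Σzᵢ/Kᵢ = -0.464, so a root lies in (0, 1).
Newton iteration, ψ₂⁰ = 0.5:
  ψ₂ = 0.500: g = 0.1849, g' = -0.968 → ψ₂ = 0.691
  ψ₂ = 0.691: g = -0.0058, g' = -1.069 → ψ₂ = 0.686
Converged at ψ₂ = 0.686.
  benzene: x = 0.289, y = 0.787
  n-nonane: x = 0.711, y = 0.213

y_benzene (drum 2) = 0.787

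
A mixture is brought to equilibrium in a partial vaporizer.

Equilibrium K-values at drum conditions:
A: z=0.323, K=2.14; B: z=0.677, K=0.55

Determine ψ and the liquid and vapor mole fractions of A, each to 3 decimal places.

ψ = 0.124, x_A = 0.283, y_A = 0.606

Let ψ = V/F and solve Σ zᵢ(Kᵢ−1)/(1+ψ(Kᵢ−1)) = 0.
Check two-phase: ΣzᵢKᵢ = 1.064 > 1 and Σzᵢ/Kᵢ = 1.382 > 1, so g(0) = 0.064 > 0 and g(1) = -0.382 < 0.
Binary case is linear: z₁(K₁−1)(1+ψ(K₂−1)) + z₂(K₂−1)(1+ψ(K₁−1)) = 0
⇒ ψ = [z₁(K₁−1)+z₂(K₂−1)] / [−(K₁−1)(K₂−1)] = 0.0636/0.5130 = 0.124
Compositions from xᵢ = zᵢ/(1+ψ(Kᵢ−1)), yᵢ = Kᵢxᵢ:
  A: x = 0.283, y = 0.606
  B: x = 0.717, y = 0.394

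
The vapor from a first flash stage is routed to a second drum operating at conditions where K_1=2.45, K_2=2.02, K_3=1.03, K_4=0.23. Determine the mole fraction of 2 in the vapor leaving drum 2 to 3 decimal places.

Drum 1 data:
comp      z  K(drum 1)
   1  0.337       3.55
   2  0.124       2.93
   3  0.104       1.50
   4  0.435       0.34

Drum 1:
Rachford–Rice: g(ψ₁) = Σ zᵢ(Kᵢ−1)/(1+ψ₁(Kᵢ−1)) = 0.
Feasibility: ΣzᵢKᵢ = 1.864, Σzᵢ/Kᵢ = 1.486 — both > 1, two phases present.
Newton iteration, ψ₁⁰ = 0.5:
  ψ₁ = 0.500: g = 0.1126, g' = -0.982 → ψ₁ = 0.615
  ψ₁ = 0.615: g = 0.0008, g' = -0.981 → ψ₁ = 0.616
Converged at ψ₁ = 0.616.
Drum-1 compositions:
  1: x = 0.131, y = 0.466
  2: x = 0.057, y = 0.166
  3: x = 0.080, y = 0.119
  4: x = 0.733, y = 0.249
Drum-2 feed = drum-1 vapor: z₂ = (0.4656, 0.1660, 0.1193, 0.2491).
Drum 2:
Rachford–Rice: g(ψ₂) = Σ zᵢ(Kᵢ−1)/(1+ψ₂(Kᵢ−1)) = 0.
Feasibility: ΣzᵢKᵢ = 1.656, Σzᵢ/Kᵢ = 1.471 — both > 1, two phases present.
Newton–Raphson from ψ₂ = 0.52:
  ψ₂ = 0.520: g = 0.1792, g' = -0.803 → ψ₂ = 0.743
  ψ₂ = 0.743: g = -0.0236, g' = -1.090 → ψ₂ = 0.721
Converged at ψ₂ = 0.721.
  1: x = 0.228, y = 0.558
  2: x = 0.096, y = 0.193
  3: x = 0.117, y = 0.120
  4: x = 0.560, y = 0.129

y_2 (drum 2) = 0.193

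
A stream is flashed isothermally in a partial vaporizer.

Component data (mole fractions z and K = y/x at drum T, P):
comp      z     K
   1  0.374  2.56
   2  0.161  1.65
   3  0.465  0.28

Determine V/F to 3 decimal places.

V/F = 0.368

Material balance + equilibrium reduce to Σ zᵢ(Kᵢ−1)/(1+V/F(Kᵢ−1)) = 0.
Check two-phase: ΣzᵢKᵢ = 1.353 > 1 and Σzᵢ/Kᵢ = 1.904 > 1, so g(0) = 0.353 > 0 and g(1) = -0.904 < 0.
Iterate (Newton) starting at V/F = 0.5:
  V/F = 0.500: g = -0.1164, g' = -0.915 → V/F = 0.373
  V/F = 0.373: g = -0.0045, g' = -0.858 → V/F = 0.368
Converged at V/F = 0.368.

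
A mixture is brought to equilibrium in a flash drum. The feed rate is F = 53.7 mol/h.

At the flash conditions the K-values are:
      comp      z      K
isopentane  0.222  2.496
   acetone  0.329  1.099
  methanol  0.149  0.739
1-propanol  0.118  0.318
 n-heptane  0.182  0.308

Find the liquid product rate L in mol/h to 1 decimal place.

Newton–Raphson from ψ = 0.46:
  ψ = 0.460: g = -0.1183, g' = -0.494 → ψ = 0.221
  ψ = 0.221: g = -0.0031, g' = -0.493 → ψ = 0.214
Converged at ψ = 0.214.
Then V = ψ·F = 0.2144·53.7 = 11.5 mol/h and L = F − V = 42.2 mol/h.

L = 42.2 mol/h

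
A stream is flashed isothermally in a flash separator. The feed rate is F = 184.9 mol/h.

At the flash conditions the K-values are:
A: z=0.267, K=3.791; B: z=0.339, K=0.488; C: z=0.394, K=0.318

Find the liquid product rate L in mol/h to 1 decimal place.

Material balance + equilibrium reduce to Σ zᵢ(Kᵢ−1)/(1+V/F(Kᵢ−1)) = 0.
Feasibility: ΣzᵢKᵢ = 1.303, Σzᵢ/Kᵢ = 2.004 — both > 1, two phases present.
Newton–Raphson from V/F = 0.3:
  V/F = 0.300: g = -0.1373, g' = -1.030 → V/F = 0.167
  V/F = 0.167: g = 0.0157, g' = -1.308 → V/F = 0.179
Converged at V/F = 0.179.
Then V = V/F·F = 0.1788·184.9 = 33.1 mol/h and L = F − V = 151.8 mol/h.

L = 151.8 mol/h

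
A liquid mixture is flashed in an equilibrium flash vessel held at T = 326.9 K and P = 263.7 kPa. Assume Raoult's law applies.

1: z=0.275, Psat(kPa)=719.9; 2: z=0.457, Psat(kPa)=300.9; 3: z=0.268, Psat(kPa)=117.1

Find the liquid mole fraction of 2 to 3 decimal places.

Raoult's law: Kᵢ = Pᵢˢᵃᵗ/P = Pᵢˢᵃᵗ/263.7.
  K_1 = 719.9/263.7 = 2.73000, K_2 = 300.9/263.7 = 1.14107, K_3 = 117.1/263.7 = 0.44407
Rachford–Rice: g(β) = Σ zᵢ(Kᵢ−1)/(1+β(Kᵢ−1)) = 0.
Feasibility: ΣzᵢKᵢ = 1.391, Σzᵢ/Kᵢ = 1.105 — both > 1, two phases present.
Newton iteration, β⁰ = 0.5:
  β = 0.500: g = 0.1090, g' = -0.403 → β = 0.770
  β = 0.770: g = 0.0016, g' = -0.412 → β = 0.774
Converged at β = 0.774.
Compositions from xᵢ = zᵢ/(1+β(Kᵢ−1)), yᵢ = Kᵢxᵢ:
  1: x = 0.118, y = 0.321
  2: x = 0.412, y = 0.470
  3: x = 0.470, y = 0.209

x_2 = 0.412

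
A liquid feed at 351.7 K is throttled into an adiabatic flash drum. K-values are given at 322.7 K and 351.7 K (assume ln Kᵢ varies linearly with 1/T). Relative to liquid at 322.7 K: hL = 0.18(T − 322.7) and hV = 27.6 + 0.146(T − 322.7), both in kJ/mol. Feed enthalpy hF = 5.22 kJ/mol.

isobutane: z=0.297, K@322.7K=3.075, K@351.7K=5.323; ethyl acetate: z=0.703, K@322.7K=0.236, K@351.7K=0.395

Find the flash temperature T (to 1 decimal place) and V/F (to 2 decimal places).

T = 330.6 K, V/F = 0.14

Adiabatic flash: solve Rachford–Rice at each trial T, then check hF = ψ·hV(T) + (1−ψ)·hL(T).
  T = 322.7 K: K = (3.075, 0.236), RR gives ψ = 0.050, H_out = 1.379 kJ/mol
  T = 351.7 K: K = (5.323, 0.395), RR gives ψ = 0.328, H_out = 13.957 kJ/mol
  T = 337.2 K: K = (4.094, 0.309), RR gives ψ = 0.202, H_out = 8.097 kJ/mol
  T = 329.9 K: K = (3.556, 0.270), RR gives ψ = 0.132, H_out = 4.908 kJ/mol
  T = 333.5 K: K = (3.815, 0.289), RR gives ψ = 0.168, H_out = 6.516 kJ/mol
  T = 331.7 K: K = (3.684, 0.280), RR gives ψ = 0.150, H_out = 5.722 kJ/mol
Linear interpolation between T = 329.9 (H_out = 4.908) and T = 331.7 (H_out = 5.722) on hF = 5.22 gives T ≈ 330.6 K, at which ψ = 0.14.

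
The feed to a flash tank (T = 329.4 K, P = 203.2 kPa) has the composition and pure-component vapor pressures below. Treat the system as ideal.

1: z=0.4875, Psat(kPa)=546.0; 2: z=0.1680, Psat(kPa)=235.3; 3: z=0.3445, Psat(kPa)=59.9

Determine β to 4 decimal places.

Raoult's law: Kᵢ = Pᵢˢᵃᵗ/P = Pᵢˢᵃᵗ/203.2.
  K_1 = 546.0/203.2 = 2.687008, K_2 = 235.3/203.2 = 1.157972, K_3 = 59.9/203.2 = 0.294783
Iterate (Newton) starting at β = 0.5:
  β = 0.5000: g = 0.09544, g' = -0.8206 → β = 0.6163
  β = 0.6163: g = -0.00232, g' = -0.8730 → β = 0.6136
Converged at β = 0.6136.

β = 0.6136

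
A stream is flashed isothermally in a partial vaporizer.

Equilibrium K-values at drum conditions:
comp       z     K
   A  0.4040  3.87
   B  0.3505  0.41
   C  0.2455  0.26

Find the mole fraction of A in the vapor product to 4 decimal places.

y_A = 0.7190

Rachford–Rice: g(β) = Σ zᵢ(Kᵢ−1)/(1+β(Kᵢ−1)) = 0.
Check two-phase: ΣzᵢKᵢ = 1.7710 > 1 and Σzᵢ/Kᵢ = 1.9035 > 1, so g(0) = 0.7710 > 0 and g(1) = -0.9035 < 0.
Newton iteration, β⁰ = 0.46:
  β = 0.4600: g = -0.05952, g' = -1.1570 → β = 0.4086
  β = 0.4086: g = 0.00082, g' = -1.1930 → β = 0.4092
Converged at β = 0.4092.
Compositions from xᵢ = zᵢ/(1+β(Kᵢ−1)), yᵢ = Kᵢxᵢ:
  A: x = 0.1858, y = 0.7190
  B: x = 0.4621, y = 0.1894
  C: x = 0.3521, y = 0.0916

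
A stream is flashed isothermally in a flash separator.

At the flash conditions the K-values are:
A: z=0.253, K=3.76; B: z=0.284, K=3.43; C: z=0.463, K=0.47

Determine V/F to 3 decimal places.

Rachford–Rice: g(V/F) = Σ zᵢ(Kᵢ−1)/(1+V/F(Kᵢ−1)) = 0.
Feasibility: ΣzᵢKᵢ = 2.143, Σzᵢ/Kᵢ = 1.135 — both > 1, two phases present.
Newton–Raphson from V/F = 0.32:
  V/F = 0.320: g = 0.4635, g' = -1.263 → V/F = 0.687
  V/F = 0.687: g = 0.1137, g' = -0.787 → V/F = 0.832
  V/F = 0.832: g = 0.0016, g' = -0.777 → V/F = 0.834
Converged at V/F = 0.834.

V/F = 0.834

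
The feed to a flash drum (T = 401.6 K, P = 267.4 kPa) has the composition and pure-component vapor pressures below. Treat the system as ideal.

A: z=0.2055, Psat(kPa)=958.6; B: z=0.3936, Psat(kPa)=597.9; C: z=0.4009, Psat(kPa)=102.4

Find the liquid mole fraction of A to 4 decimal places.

x_A = 0.0720

Raoult's law: Kᵢ = Pᵢˢᵃᵗ/P = Pᵢˢᵃᵗ/267.4.
  K_A = 958.6/267.4 = 3.584892, K_B = 597.9/267.4 = 2.235976, K_C = 102.4/267.4 = 0.382947
Newton–Raphson from V/F = 0.5:
  V/F = 0.5000: g = 0.17463, g' = -0.8102 → V/F = 0.7155
  V/F = 0.7155: g = 0.00162, g' = -0.8278 → V/F = 0.7175
Converged at V/F = 0.7175.
Compositions from xᵢ = zᵢ/(1+V/F(Kᵢ−1)), yᵢ = Kᵢxᵢ:
  A: x = 0.0720, y = 0.2581
  B: x = 0.2086, y = 0.4664
  C: x = 0.7194, y = 0.2755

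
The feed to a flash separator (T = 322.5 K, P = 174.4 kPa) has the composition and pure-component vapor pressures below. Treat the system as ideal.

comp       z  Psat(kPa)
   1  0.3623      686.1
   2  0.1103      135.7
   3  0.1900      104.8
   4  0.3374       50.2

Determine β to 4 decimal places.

Raoult's law: Kᵢ = Pᵢˢᵃᵗ/P = Pᵢˢᵃᵗ/174.4.
  K_1 = 686.1/174.4 = 3.934060, K_2 = 135.7/174.4 = 0.778096, K_3 = 104.8/174.4 = 0.600917, K_4 = 50.2/174.4 = 0.287844
Material balance + equilibrium reduce to Σ zᵢ(Kᵢ−1)/(1+β(Kᵢ−1)) = 0.
g(0) = ΣzᵢKᵢ − 1 = 0.7224 and g(1) = 1 − Σzᵢ/Kᵢ = -0.7222, so a root lies in (0, 1).
Iterate (Newton) starting at β = 0.5:
  β = 0.5000: g = -0.06452, g' = -0.9793 → β = 0.4341
  β = 0.4341: g = 0.00092, g' = -1.0128 → β = 0.4350
Converged at β = 0.4350.

β = 0.4350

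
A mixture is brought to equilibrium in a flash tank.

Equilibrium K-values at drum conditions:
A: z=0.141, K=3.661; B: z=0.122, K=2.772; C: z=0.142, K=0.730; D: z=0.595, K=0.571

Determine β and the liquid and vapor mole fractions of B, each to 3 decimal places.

Newton–Raphson from β = 0.64:
  β = 0.640: g = -0.1581, g' = -0.444 → β = 0.284
  β = 0.284: g = 0.0254, g' = -0.648 → β = 0.323
  β = 0.323: g = 0.0009, g' = -0.604 → β = 0.325
Converged at β = 0.325.
Compositions from xᵢ = zᵢ/(1+β(Kᵢ−1)), yᵢ = Kᵢxᵢ:
  A: x = 0.076, y = 0.277
  B: x = 0.077, y = 0.215
  C: x = 0.156, y = 0.114
  D: x = 0.691, y = 0.395

β = 0.325, x_B = 0.077, y_B = 0.215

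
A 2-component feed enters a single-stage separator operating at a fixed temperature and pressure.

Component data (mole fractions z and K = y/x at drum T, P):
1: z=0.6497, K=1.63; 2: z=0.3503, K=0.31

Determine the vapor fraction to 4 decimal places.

Rachford–Rice: g(ψ) = Σ zᵢ(Kᵢ−1)/(1+ψ(Kᵢ−1)) = 0.
Feasibility: ΣzᵢKᵢ = 1.1676, Σzᵢ/Kᵢ = 1.5286 — both > 1, two phases present.
Newton iteration, ψ⁰ = 0.48:
  ψ = 0.4800: g = -0.04713, g' = -0.5249 → ψ = 0.3902
  ψ = 0.3902: g = -0.00222, g' = -0.4785 → ψ = 0.3856
Converged at ψ = 0.3856.

ψ = 0.3856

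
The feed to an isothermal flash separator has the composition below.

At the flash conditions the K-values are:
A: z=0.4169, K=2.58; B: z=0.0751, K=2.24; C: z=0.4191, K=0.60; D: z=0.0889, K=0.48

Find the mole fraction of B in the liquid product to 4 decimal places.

Iterate (Newton) starting at β = 0.36:
  β = 0.3600: g = 0.23154, g' = -0.6060 → β = 0.7421
  β = 0.7421: g = 0.03801, g' = -0.4512 → β = 0.8263
  β = 0.8263: g = 0.00022, g' = -0.4475 → β = 0.8268
Converged at β = 0.8268.
Compositions from xᵢ = zᵢ/(1+β(Kᵢ−1)), yᵢ = Kᵢxᵢ:
  A: x = 0.1808, y = 0.4664
  B: x = 0.0371, y = 0.0831
  C: x = 0.6262, y = 0.3757
  D: x = 0.1560, y = 0.0749

x_B = 0.0371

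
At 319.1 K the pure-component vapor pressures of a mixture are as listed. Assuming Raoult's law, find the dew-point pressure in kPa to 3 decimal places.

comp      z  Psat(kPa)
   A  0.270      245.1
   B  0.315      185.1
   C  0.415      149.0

Pdew = 178.935 kPa

At the dew point ψ → 1, so Σzᵢ/Kᵢ = 1 with Kᵢ = Pᵢˢᵃᵗ/P ⇒ 1/P = Σzᵢ/Pᵢˢᵃᵗ.
1/P = 0.270/245.1 + 0.315/185.1 + 0.415/149.0 = 0.005589 ⇒ P = 178.935 kPa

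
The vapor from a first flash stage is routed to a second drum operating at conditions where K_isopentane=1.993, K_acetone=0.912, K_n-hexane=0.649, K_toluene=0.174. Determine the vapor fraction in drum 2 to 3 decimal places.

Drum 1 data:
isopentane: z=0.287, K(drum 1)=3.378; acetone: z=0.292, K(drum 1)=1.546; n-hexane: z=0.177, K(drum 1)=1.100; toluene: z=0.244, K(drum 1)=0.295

V/F (drum 2) = 0.284

Drum 1:
Iterate (Newton) starting at ψ₁ = 0.34:
  ψ₁ = 0.340: g = 0.3027, g' = -0.770 → ψ₁ = 0.733
  ψ₁ = 0.733: g = 0.0229, g' = -0.781 → ψ₁ = 0.763
  ψ₁ = 0.763: g = -0.0005, g' = -0.817 → ψ₁ = 0.762
Converged at ψ₁ = 0.762.
Drum-1 compositions:
  isopentane: x = 0.102, y = 0.345
  acetone: x = 0.206, y = 0.319
  n-hexane: x = 0.164, y = 0.181
  toluene: x = 0.527, y = 0.156
Drum-2 feed = drum-1 vapor: z₂ = (0.3448, 0.3188, 0.1809, 0.1555).
Drum 2:
Let ψ₂ = V/F and solve Σ zᵢ(Kᵢ−1)/(1+ψ₂(Kᵢ−1)) = 0.
g(0) = ΣzᵢKᵢ − 1 = 0.122 and g(1) = 1 − Σzᵢ/Kᵢ = -0.695, so a root lies in (0, 1).
Iterate (Newton) starting at ψ₂ = 0.5:
  ψ₂ = 0.500: g = -0.0965, g' = -0.495 → ψ₂ = 0.305
  ψ₂ = 0.305: g = -0.0090, g' = -0.420 → ψ₂ = 0.284
Converged at ψ₂ = 0.284.
  isopentane: x = 0.269, y = 0.536
  acetone: x = 0.327, y = 0.298
  n-hexane: x = 0.201, y = 0.130
  toluene: x = 0.203, y = 0.035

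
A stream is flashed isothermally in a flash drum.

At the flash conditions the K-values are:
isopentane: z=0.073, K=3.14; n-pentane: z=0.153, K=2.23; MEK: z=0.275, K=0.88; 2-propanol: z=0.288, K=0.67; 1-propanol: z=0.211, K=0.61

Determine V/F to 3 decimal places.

Newton–Raphson from V/F = 0.62:
  V/F = 0.620: g = -0.0898, g' = -0.246 → V/F = 0.256
  V/F = 0.256: g = 0.0150, g' = -0.355 → V/F = 0.298
  V/F = 0.298: g = 0.0005, g' = -0.333 → V/F = 0.299
Converged at V/F = 0.299.

V/F = 0.299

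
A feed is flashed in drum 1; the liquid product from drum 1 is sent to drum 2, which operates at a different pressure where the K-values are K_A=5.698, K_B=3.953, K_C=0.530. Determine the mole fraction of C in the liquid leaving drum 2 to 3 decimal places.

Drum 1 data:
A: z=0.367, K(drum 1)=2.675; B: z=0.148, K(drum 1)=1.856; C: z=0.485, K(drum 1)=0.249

x_C (drum 2) = 0.895

Drum 1:
Newton iteration, ψ₁⁰ = 0.5:
  ψ₁ = 0.500: g = -0.1600, g' = -1.060 → ψ₁ = 0.349
  ψ₁ = 0.349: g = -0.0081, g' = -0.977 → ψ₁ = 0.341
Converged at ψ₁ = 0.341.
Drum-1 compositions:
  A: x = 0.234, y = 0.625
  B: x = 0.115, y = 0.213
  C: x = 0.652, y = 0.162
Drum-2 feed = drum-1 liquid: z₂ = (0.2337, 0.1146, 0.6518).
Drum 2:
Rachford–Rice: g(ψ₂) = Σ zᵢ(Kᵢ−1)/(1+ψ₂(Kᵢ−1)) = 0.
Feasibility: ΣzᵢKᵢ = 2.130, Σzᵢ/Kᵢ = 1.300 — both > 1, two phases present.
Newton–Raphson from ψ₂ = 0.54:
  ψ₂ = 0.540: g = 0.0303, g' = -0.819 → ψ₂ = 0.577
  ψ₂ = 0.577: g = 0.0007, g' = -0.782 → ψ₂ = 0.578
Converged at ψ₂ = 0.578.
  A: x = 0.063, y = 0.358
  B: x = 0.042, y = 0.167
  C: x = 0.895, y = 0.474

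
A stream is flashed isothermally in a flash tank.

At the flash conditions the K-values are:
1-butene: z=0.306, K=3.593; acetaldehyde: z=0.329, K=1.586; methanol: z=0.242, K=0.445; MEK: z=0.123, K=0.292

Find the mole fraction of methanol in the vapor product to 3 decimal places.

y_methanol = 0.182

Iterate (Newton) starting at V/F = 0.6:
  V/F = 0.600: g = 0.1003, g' = -0.731 → V/F = 0.737
  V/F = 0.737: g = -0.0024, g' = -0.781 → V/F = 0.734
Converged at V/F = 0.734.
Compositions from xᵢ = zᵢ/(1+V/F(Kᵢ−1)), yᵢ = Kᵢxᵢ:
  1-butene: x = 0.105, y = 0.379
  acetaldehyde: x = 0.230, y = 0.365
  methanol: x = 0.408, y = 0.182
  MEK: x = 0.256, y = 0.075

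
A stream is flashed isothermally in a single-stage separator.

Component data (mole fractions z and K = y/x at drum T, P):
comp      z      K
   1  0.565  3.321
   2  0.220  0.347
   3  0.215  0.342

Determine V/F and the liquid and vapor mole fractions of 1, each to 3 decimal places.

V/F = 0.675, x_1 = 0.220, y_1 = 0.731

Newton–Raphson from V/F = 0.5:
  V/F = 0.500: g = 0.1828, g' = -1.066 → V/F = 0.672
  V/F = 0.672: g = 0.0032, g' = -1.061 → V/F = 0.675
Converged at V/F = 0.675.
Compositions from xᵢ = zᵢ/(1+V/F(Kᵢ−1)), yᵢ = Kᵢxᵢ:
  1: x = 0.220, y = 0.731
  2: x = 0.393, y = 0.136
  3: x = 0.387, y = 0.132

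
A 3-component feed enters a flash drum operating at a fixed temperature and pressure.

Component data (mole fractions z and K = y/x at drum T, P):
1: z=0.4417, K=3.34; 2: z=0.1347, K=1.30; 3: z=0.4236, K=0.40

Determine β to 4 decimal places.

β = 0.6839

Let β = V/F and solve Σ zᵢ(Kᵢ−1)/(1+β(Kᵢ−1)) = 0.
Check two-phase: ΣzᵢKᵢ = 1.8198 > 1 and Σzᵢ/Kᵢ = 1.2949 > 1, so g(0) = 0.8198 > 0 and g(1) = -0.2949 < 0.
Iterate (Newton) starting at β = 0.39:
  β = 0.3900: g = 0.24478, g' = -0.9308 → β = 0.6530
  β = 0.6530: g = 0.02476, g' = -0.7992 → β = 0.6840
  β = 0.6840: g = -0.00007, g' = -0.8046 → β = 0.6839
Converged at β = 0.6839.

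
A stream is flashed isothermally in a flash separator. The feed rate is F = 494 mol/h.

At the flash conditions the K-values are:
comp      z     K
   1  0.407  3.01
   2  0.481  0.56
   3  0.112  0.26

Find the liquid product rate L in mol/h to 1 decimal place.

Iterate (Newton) starting at V/F = 0.5:
  V/F = 0.500: g = 0.0051, g' = -0.717 → V/F = 0.507
Converged at V/F = 0.507.
Then V = V/F·F = 0.5072·494 = 250.5 mol/h and L = F − V = 243.5 mol/h.

L = 243.5 mol/h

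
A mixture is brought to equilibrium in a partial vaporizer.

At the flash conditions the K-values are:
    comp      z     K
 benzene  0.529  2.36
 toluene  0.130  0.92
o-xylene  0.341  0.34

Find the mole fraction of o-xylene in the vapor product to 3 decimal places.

y_o-xylene = 0.196

Rachford–Rice: g(β) = Σ zᵢ(Kᵢ−1)/(1+β(Kᵢ−1)) = 0.
Check two-phase: ΣzᵢKᵢ = 1.484 > 1 and Σzᵢ/Kᵢ = 1.368 > 1, so g(0) = 0.484 > 0 and g(1) = -0.368 < 0.
Newton iteration, β⁰ = 0.5:
  β = 0.500: g = 0.0815, g' = -0.678 → β = 0.620
  β = 0.620: g = -0.0016, g' = -0.715 → β = 0.618
Converged at β = 0.618.
Compositions from xᵢ = zᵢ/(1+β(Kᵢ−1)), yᵢ = Kᵢxᵢ:
  benzene: x = 0.287, y = 0.678
  toluene: x = 0.137, y = 0.126
  o-xylene: x = 0.576, y = 0.196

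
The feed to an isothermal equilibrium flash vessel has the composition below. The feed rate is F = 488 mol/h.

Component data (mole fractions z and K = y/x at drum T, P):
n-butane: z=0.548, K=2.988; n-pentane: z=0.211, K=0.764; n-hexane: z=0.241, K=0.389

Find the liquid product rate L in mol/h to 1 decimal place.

L = 48.7 mol/h

Newton–Raphson from V/F = 0.5:
  V/F = 0.500: g = 0.2779, g' = -0.746 → V/F = 0.872
  V/F = 0.872: g = 0.0204, g' = -0.721 → V/F = 0.901
  V/F = 0.901: g = -0.0003, g' = -0.742 → V/F = 0.900
Converged at V/F = 0.900.
Then V = V/F·F = 0.9003·488 = 439.3 mol/h and L = F − V = 48.7 mol/h.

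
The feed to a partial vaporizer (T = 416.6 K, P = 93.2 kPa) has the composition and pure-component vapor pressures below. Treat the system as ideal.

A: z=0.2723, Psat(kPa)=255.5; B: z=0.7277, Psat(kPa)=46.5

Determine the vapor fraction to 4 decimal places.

ψ = 0.1256

Raoult's law: Kᵢ = Pᵢˢᵃᵗ/P = Pᵢˢᵃᵗ/93.2.
  K_A = 255.5/93.2 = 2.741416, K_B = 46.5/93.2 = 0.498927
Let ψ = V/F and solve Σ zᵢ(Kᵢ−1)/(1+ψ(Kᵢ−1)) = 0.
Feasibility: ΣzᵢKᵢ = 1.1096, Σzᵢ/Kᵢ = 1.5579 — both > 1, two phases present.
Iterate (Newton) starting at ψ = 0.62:
  ψ = 0.6200: g = -0.30095, g' = -0.5754 → ψ = 0.0970
  ψ = 0.0970: g = 0.02241, g' = -0.8062 → ψ = 0.1248
  ψ = 0.1248: g = 0.00058, g' = -0.7651 → ψ = 0.1256
Converged at ψ = 0.1256.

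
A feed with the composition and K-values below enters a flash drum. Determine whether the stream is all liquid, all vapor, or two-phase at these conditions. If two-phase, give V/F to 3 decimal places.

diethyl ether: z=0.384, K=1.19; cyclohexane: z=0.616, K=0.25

all liquid

ΣzᵢKᵢ = 0.611; Σzᵢ/Kᵢ = 2.787.
Since ΣzᵢKᵢ < 1 the mixture is below its bubble point — single liquid phase.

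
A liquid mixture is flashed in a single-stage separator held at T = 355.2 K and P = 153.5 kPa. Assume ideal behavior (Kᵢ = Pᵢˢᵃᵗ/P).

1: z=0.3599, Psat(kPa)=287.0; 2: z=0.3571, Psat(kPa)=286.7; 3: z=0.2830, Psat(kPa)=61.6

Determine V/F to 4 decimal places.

V/F = 0.8718

Raoult's law: Kᵢ = Pᵢˢᵃᵗ/P = Pᵢˢᵃᵗ/153.5.
  K_1 = 287.0/153.5 = 1.869707, K_2 = 286.7/153.5 = 1.867752, K_3 = 61.6/153.5 = 0.401303
Material balance + equilibrium reduce to Σ zᵢ(Kᵢ−1)/(1+V/F(Kᵢ−1)) = 0.
g(0) = ΣzᵢKᵢ − 1 = 0.4535 and g(1) = 1 − Σzᵢ/Kᵢ = -0.0889, so a root lies in (0, 1).
Iterate (Newton) starting at V/F = 0.38:
  V/F = 0.3800: g = 0.24896, g' = -0.4758 → V/F = 0.9032
  V/F = 0.9032: g = -0.01990, g' = -0.6508 → V/F = 0.8726
  V/F = 0.8726: g = -0.00049, g' = -0.6198 → V/F = 0.8718
Converged at V/F = 0.8718.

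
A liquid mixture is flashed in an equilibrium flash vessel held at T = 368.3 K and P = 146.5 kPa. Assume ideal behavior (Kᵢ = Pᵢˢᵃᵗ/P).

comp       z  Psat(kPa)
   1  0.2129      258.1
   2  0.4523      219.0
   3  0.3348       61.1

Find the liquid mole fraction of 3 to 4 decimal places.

Raoult's law: Kᵢ = Pᵢˢᵃᵗ/P = Pᵢˢᵃᵗ/146.5.
  K_1 = 258.1/146.5 = 1.761775, K_2 = 219.0/146.5 = 1.494881, K_3 = 61.1/146.5 = 0.417065
Material balance + equilibrium reduce to Σ zᵢ(Kᵢ−1)/(1+β(Kᵢ−1)) = 0.
g(0) = ΣzᵢKᵢ − 1 = 0.1908 and g(1) = 1 − Σzᵢ/Kᵢ = -0.2262, so a root lies in (0, 1).
Iterate (Newton) starting at β = 0.5:
  β = 0.5000: g = 0.02143, g' = -0.3626 → β = 0.5591
  β = 0.5591: g = -0.00047, g' = -0.3791 → β = 0.5579
Converged at β = 0.5579.
Compositions from xᵢ = zᵢ/(1+β(Kᵢ−1)), yᵢ = Kᵢxᵢ:
  1: x = 0.1494, y = 0.2632
  2: x = 0.3544, y = 0.5299
  3: x = 0.4961, y = 0.2069

x_3 = 0.4961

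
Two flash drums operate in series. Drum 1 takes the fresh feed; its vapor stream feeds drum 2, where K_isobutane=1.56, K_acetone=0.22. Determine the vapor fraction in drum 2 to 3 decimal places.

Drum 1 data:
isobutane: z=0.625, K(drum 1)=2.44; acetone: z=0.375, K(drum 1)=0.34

Drum 1:
Material balance + equilibrium reduce to Σ zᵢ(Kᵢ−1)/(1+ψ₁(Kᵢ−1)) = 0.
Feasibility: ΣzᵢKᵢ = 1.652, Σzᵢ/Kᵢ = 1.359 — both > 1, two phases present.
Binary case is linear: z₁(K₁−1)(1+ψ₁(K₂−1)) + z₂(K₂−1)(1+ψ₁(K₁−1)) = 0
⇒ ψ₁ = [z₁(K₁−1)+z₂(K₂−1)] / [−(K₁−1)(K₂−1)] = 0.6525/0.9504 = 0.687
Drum-1 compositions:
  isobutane: x = 0.314, y = 0.767
  acetone: x = 0.686, y = 0.233
Drum-2 feed = drum-1 vapor: z₂ = (0.7669, 0.2331).
Drum 2:
Let ψ₂ = V/F and solve Σ zᵢ(Kᵢ−1)/(1+ψ₂(Kᵢ−1)) = 0.
Feasibility: ΣzᵢKᵢ = 1.248, Σzᵢ/Kᵢ = 1.551 — both > 1, two phases present.
Binary case is linear: z₁(K₁−1)(1+ψ₂(K₂−1)) + z₂(K₂−1)(1+ψ₂(K₁−1)) = 0
⇒ ψ₂ = [z₁(K₁−1)+z₂(K₂−1)] / [−(K₁−1)(K₂−1)] = 0.2476/0.4368 = 0.567
  isobutane: x = 0.582, y = 0.908
  acetone: x = 0.418, y = 0.092

V/F (drum 2) = 0.567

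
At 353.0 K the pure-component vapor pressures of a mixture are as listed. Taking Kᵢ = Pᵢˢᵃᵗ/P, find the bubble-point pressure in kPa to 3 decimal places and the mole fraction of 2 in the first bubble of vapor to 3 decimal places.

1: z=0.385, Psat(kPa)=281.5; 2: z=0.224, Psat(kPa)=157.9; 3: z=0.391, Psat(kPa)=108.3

At the bubble point ψ → 0, so ΣzᵢKᵢ = 1 with Kᵢ = Pᵢˢᵃᵗ/P ⇒ P = ΣzᵢPᵢˢᵃᵗ.
P = 0.385·281.5 + 0.224·157.9 + 0.391·108.3 = 186.092 kPa
yᵢ = zᵢPᵢˢᵃᵗ/P ⇒ y_2 = 0.224·157.9/186.092 = 0.190

Pbub = 186.092 kPa, y_2 = 0.190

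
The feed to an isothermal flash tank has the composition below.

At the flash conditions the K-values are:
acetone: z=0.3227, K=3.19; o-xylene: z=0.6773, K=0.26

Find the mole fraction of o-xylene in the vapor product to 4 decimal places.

Binary case is linear: z₁(K₁−1)(1+β(K₂−1)) + z₂(K₂−1)(1+β(K₁−1)) = 0
⇒ β = [z₁(K₁−1)+z₂(K₂−1)] / [−(K₁−1)(K₂−1)] = 0.20551/1.62060 = 0.1268
Compositions from xᵢ = zᵢ/(1+β(Kᵢ−1)), yᵢ = Kᵢxᵢ:
  acetone: x = 0.2526, y = 0.8057
  o-xylene: x = 0.7474, y = 0.1943

y_o-xylene = 0.1943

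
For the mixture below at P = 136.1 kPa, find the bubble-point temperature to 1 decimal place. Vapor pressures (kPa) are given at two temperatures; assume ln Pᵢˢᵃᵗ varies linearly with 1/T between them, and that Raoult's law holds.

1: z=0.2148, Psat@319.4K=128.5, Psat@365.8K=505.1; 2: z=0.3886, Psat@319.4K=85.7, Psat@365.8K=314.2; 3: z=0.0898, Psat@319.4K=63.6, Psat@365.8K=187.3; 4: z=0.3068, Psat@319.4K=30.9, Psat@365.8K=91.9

T = 338.9 K

Bubble-point temperature: ΣzᵢPᵢˢᵃᵗ(T) = P. Interpolate ln Pᵢˢᵃᵗ = aᵢ + bᵢ/T.
  T = 319.4 K: ΣzᵢPᵢˢᵃᵗ = 76.10 kPa
  T = 365.8 K: ΣzᵢPᵢˢᵃᵗ = 275.61 kPa
  T = 342.6 K: ΣzᵢPᵢˢᵃᵗ = 151.08 kPa
  T = 331.0 K: ΣzᵢPᵢˢᵃᵗ = 108.48 kPa
  T = 336.8 K: ΣzᵢPᵢˢᵃᵗ = 128.38 kPa
  T = 339.7 K: ΣzᵢPᵢˢᵃᵗ = 139.36 kPa
  T = 338.2 K: ΣzᵢPᵢˢᵃᵗ = 133.59 kPa
Interpolating between 338.2 K and 339.7 K gives T ≈ 338.9 K.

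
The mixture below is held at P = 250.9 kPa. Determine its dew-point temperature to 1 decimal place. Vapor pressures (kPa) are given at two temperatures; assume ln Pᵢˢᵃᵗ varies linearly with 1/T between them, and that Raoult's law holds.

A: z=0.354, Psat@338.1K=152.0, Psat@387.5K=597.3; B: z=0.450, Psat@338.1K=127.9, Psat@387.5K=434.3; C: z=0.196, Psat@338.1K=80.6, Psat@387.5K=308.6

T = 364.3 K

Dew-point temperature: Σzᵢ·P/Pᵢˢᵃᵗ(T) = 1. Interpolate ln Pᵢˢᵃᵗ = aᵢ + bᵢ/T.
  T = 338.1 K: ΣzᵢP/Pᵢˢᵃᵗ = 2.0772
  T = 387.5 K: ΣzᵢP/Pᵢˢᵃᵗ = 0.5680
  T = 362.8 K: ΣzᵢP/Pᵢˢᵃᵗ = 1.0388
  T = 375.1 K: ΣzᵢP/Pᵢˢᵃᵗ = 0.7614
  T = 369.0 K: ΣzᵢP/Pᵢˢᵃᵗ = 0.8859
  T = 365.9 K: ΣzᵢP/Pᵢˢᵃᵗ = 0.9586
  T = 364.4 K: ΣzᵢP/Pᵢˢᵃᵗ = 0.9964
Interpolating between 362.8 K and 364.4 K gives T ≈ 364.3 K.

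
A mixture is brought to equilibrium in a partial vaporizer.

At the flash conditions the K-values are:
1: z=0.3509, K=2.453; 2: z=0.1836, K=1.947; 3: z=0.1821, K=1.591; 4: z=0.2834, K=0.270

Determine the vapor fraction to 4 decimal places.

ψ = 0.7114

Let ψ = V/F and solve Σ zᵢ(Kᵢ−1)/(1+ψ(Kᵢ−1)) = 0.
Check two-phase: ΣzᵢKᵢ = 1.5845 > 1 and Σzᵢ/Kᵢ = 1.4014 > 1, so g(0) = 0.5845 > 0 and g(1) = -0.4014 < 0.
Newton–Raphson from ψ = 0.58:
  ψ = 0.5800: g = 0.11026, g' = -0.7763 → ψ = 0.7220
  ψ = 0.7220: g = -0.00995, g' = -0.9410 → ψ = 0.7115
  ψ = 0.7115: g = -0.00010, g' = -0.9232 → ψ = 0.7114
Converged at ψ = 0.7114.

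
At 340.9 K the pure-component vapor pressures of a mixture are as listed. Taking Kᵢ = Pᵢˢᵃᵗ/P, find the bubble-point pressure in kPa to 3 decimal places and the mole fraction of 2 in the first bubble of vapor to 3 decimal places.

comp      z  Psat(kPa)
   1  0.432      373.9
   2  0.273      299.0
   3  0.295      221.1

At the bubble point ψ → 0, so ΣzᵢKᵢ = 1 with Kᵢ = Pᵢˢᵃᵗ/P ⇒ P = ΣzᵢPᵢˢᵃᵗ.
P = 0.432·373.9 + 0.273·299.0 + 0.295·221.1 = 308.376 kPa
yᵢ = zᵢPᵢˢᵃᵗ/P ⇒ y_2 = 0.273·299.0/308.376 = 0.265

Pbub = 308.376 kPa, y_2 = 0.265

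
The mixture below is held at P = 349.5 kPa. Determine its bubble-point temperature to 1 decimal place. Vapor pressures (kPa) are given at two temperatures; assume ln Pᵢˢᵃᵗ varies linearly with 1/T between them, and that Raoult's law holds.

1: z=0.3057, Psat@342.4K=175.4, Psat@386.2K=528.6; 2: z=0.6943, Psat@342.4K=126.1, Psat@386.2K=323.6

Bubble-point temperature: ΣzᵢPᵢˢᵃᵗ(T) = P. Interpolate ln Pᵢˢᵃᵗ = aᵢ + bᵢ/T.
  T = 342.4 K: ΣzᵢPᵢˢᵃᵗ = 141.17 kPa
  T = 386.2 K: ΣzᵢPᵢˢᵃᵗ = 386.27 kPa
  T = 364.3 K: ΣzᵢPᵢˢᵃᵗ = 240.50 kPa
  T = 375.2 K: ΣzᵢPᵢˢᵃᵗ = 306.52 kPa
  T = 380.7 K: ΣzᵢPᵢˢᵃᵗ = 344.65 kPa
  T = 383.4 K: ΣzᵢPᵢˢᵃᵗ = 364.64 kPa
Interpolating between 380.7 K and 383.4 K gives T ≈ 381.4 K.

T = 381.4 K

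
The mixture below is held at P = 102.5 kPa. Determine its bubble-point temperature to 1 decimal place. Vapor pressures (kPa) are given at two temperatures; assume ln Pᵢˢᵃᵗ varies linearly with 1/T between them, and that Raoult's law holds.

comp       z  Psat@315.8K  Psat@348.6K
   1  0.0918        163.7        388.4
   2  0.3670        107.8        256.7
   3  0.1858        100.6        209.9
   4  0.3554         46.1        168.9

T = 320.2 K

Bubble-point temperature: ΣzᵢPᵢˢᵃᵗ(T) = P. Interpolate ln Pᵢˢᵃᵗ = aᵢ + bᵢ/T.
  T = 315.8 K: ΣzᵢPᵢˢᵃᵗ = 89.67 kPa
  T = 348.6 K: ΣzᵢPᵢˢᵃᵗ = 228.89 kPa
  T = 332.2 K: ΣzᵢPᵢˢᵃᵗ = 145.89 kPa
  T = 324.0 K: ΣzᵢPᵢˢᵃᵗ = 114.93 kPa
  T = 319.9 K: ΣzᵢPᵢˢᵃᵗ = 101.65 kPa
  T = 321.9 K: ΣzᵢPᵢˢᵃᵗ = 107.96 kPa
Interpolating between 319.9 K and 321.9 K gives T ≈ 320.2 K.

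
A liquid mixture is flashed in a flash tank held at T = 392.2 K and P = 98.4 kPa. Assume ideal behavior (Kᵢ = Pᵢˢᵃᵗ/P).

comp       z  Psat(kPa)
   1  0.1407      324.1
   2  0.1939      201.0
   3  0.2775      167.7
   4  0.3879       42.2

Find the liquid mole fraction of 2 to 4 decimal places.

Raoult's law: Kᵢ = Pᵢˢᵃᵗ/P = Pᵢˢᵃᵗ/98.4.
  K_1 = 324.1/98.4 = 3.293699, K_2 = 201.0/98.4 = 2.042683, K_3 = 167.7/98.4 = 1.704268, K_4 = 42.2/98.4 = 0.428862
Let ψ = V/F and solve Σ zᵢ(Kᵢ−1)/(1+ψ(Kᵢ−1)) = 0.
Feasibility: ΣzᵢKᵢ = 1.4988, Σzᵢ/Kᵢ = 1.2050 — both > 1, two phases present.
Newton iteration, ψ⁰ = 0.55:
  ψ = 0.5500: g = 0.08905, g' = -0.5704 → ψ = 0.7061
  ψ = 0.7061: g = -0.00112, g' = -0.5946 → ψ = 0.7042
Converged at ψ = 0.7042.
Compositions from xᵢ = zᵢ/(1+ψ(Kᵢ−1)), yᵢ = Kᵢxᵢ:
  1: x = 0.0538, y = 0.1772
  2: x = 0.1118, y = 0.2284
  3: x = 0.1855, y = 0.3161
  4: x = 0.6489, y = 0.2783

x_2 = 0.1118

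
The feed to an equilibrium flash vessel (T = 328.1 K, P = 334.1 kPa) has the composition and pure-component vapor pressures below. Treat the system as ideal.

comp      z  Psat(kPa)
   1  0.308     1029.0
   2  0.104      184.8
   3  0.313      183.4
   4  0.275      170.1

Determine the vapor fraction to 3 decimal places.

Raoult's law: Kᵢ = Pᵢˢᵃᵗ/P = Pᵢˢᵃᵗ/334.1.
  K_1 = 1029.0/334.1 = 3.07992, K_2 = 184.8/334.1 = 0.55313, K_3 = 183.4/334.1 = 0.54894, K_4 = 170.1/334.1 = 0.50913
Iterate (Newton) starting at ψ = 0.5:
  ψ = 0.500: g = -0.1070, g' = -0.577 → ψ = 0.315
  ψ = 0.315: g = 0.0090, g' = -0.694 → ψ = 0.328
Converged at ψ = 0.328.

ψ = 0.328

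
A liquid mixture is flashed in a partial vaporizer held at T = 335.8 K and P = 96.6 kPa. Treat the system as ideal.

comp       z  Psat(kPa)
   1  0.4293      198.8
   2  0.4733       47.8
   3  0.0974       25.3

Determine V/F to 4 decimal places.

Raoult's law: Kᵢ = Pᵢˢᵃᵗ/P = Pᵢˢᵃᵗ/96.6.
  K_1 = 198.8/96.6 = 2.057971, K_2 = 47.8/96.6 = 0.494824, K_3 = 25.3/96.6 = 0.261905
Material balance + equilibrium reduce to Σ zᵢ(Kᵢ−1)/(1+V/F(Kᵢ−1)) = 0.
Feasibility: ΣzᵢKᵢ = 1.1432, Σzᵢ/Kᵢ = 1.5370 — both > 1, two phases present.
Iterate (Newton) starting at V/F = 0.5:
  V/F = 0.5000: g = -0.13679, g' = -0.5551 → V/F = 0.2536
  V/F = 0.2536: g = -0.00455, g' = -0.5379 → V/F = 0.2451
Converged at V/F = 0.2451.

V/F = 0.2451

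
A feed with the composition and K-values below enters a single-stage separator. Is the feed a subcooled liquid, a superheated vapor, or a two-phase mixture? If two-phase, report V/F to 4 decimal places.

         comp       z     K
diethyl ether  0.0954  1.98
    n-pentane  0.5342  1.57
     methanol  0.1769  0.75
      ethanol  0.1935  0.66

superheated vapor

ΣzᵢKᵢ = 1.2880; Σzᵢ/Kᵢ = 0.9175.
Since Σzᵢ/Kᵢ < 1 the mixture is above its dew point — single vapor phase.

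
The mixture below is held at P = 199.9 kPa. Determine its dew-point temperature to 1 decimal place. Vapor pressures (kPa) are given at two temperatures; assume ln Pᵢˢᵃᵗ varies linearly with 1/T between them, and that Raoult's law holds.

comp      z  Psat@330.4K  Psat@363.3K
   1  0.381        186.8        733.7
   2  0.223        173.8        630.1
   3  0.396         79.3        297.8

Dew-point temperature: Σzᵢ·P/Pᵢˢᵃᵗ(T) = 1. Interpolate ln Pᵢˢᵃᵗ = aᵢ + bᵢ/T.
  T = 330.4 K: ΣzᵢP/Pᵢˢᵃᵗ = 1.6624
  T = 363.3 K: ΣzᵢP/Pᵢˢᵃᵗ = 0.4404
  T = 346.9 K: ΣzᵢP/Pᵢˢᵃᵗ = 0.8274
  T = 338.6 K: ΣzᵢP/Pᵢˢᵃᵗ = 1.1653
  T = 342.8 K: ΣzᵢP/Pᵢˢᵃᵗ = 0.9778
  T = 340.7 K: ΣzᵢP/Pᵢˢᵃᵗ = 1.0669
Interpolating between 340.7 K and 342.8 K gives T ≈ 342.3 K.

T = 342.3 K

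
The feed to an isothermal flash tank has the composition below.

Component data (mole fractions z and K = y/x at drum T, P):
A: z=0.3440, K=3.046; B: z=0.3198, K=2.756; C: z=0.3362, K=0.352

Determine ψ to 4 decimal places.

ψ = 0.8474

Material balance + equilibrium reduce to Σ zᵢ(Kᵢ−1)/(1+ψ(Kᵢ−1)) = 0.
Check two-phase: ΣzᵢKᵢ = 2.0475 > 1 and Σzᵢ/Kᵢ = 1.1841 > 1, so g(0) = 1.0475 > 0 and g(1) = -0.1841 < 0.
Newton iteration, ψ⁰ = 0.43:
  ψ = 0.4300: g = 0.39238, g' = -0.9990 → ψ = 0.8228
  ψ = 0.8228: g = 0.02531, g' = -1.0127 → ψ = 0.8478
  ψ = 0.8478: g = -0.00042, g' = -1.0470 → ψ = 0.8474
Converged at ψ = 0.8474.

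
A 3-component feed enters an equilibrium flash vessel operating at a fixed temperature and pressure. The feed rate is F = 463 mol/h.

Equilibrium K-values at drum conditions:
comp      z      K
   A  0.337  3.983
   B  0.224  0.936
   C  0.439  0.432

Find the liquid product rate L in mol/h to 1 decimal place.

L = 206.3 mol/h

Rachford–Rice: g(V/F) = Σ zᵢ(Kᵢ−1)/(1+V/F(Kᵢ−1)) = 0.
g(0) = ΣzᵢKᵢ − 1 = 0.742 and g(1) = 1 − Σzᵢ/Kᵢ = -0.340, so a root lies in (0, 1).
Newton iteration, V/F⁰ = 0.5:
  V/F = 0.500: g = 0.0404, g' = -0.760 → V/F = 0.553
  V/F = 0.553: g = 0.0009, g' = -0.729 → V/F = 0.554
Converged at V/F = 0.554.
Then V = V/F·F = 0.5544·463 = 256.7 mol/h and L = F − V = 206.3 mol/h.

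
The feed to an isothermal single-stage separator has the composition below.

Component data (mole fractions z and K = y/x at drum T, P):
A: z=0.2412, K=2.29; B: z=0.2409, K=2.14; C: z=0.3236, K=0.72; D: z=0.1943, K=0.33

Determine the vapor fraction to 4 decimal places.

Iterate (Newton) starting at ψ = 0.55:
  ψ = 0.5500: g = 0.03756, g' = -0.5098 → ψ = 0.6237
  ψ = 0.6237: g = -0.00047, g' = -0.5248 → ψ = 0.6228
Converged at ψ = 0.6228.

ψ = 0.6228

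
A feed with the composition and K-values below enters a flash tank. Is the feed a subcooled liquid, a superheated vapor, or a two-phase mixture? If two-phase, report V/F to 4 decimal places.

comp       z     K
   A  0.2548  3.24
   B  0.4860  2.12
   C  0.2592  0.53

superheated vapor

ΣzᵢKᵢ = 1.9932; Σzᵢ/Kᵢ = 0.7969.
Since Σzᵢ/Kᵢ < 1 the mixture is above its dew point — single vapor phase.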